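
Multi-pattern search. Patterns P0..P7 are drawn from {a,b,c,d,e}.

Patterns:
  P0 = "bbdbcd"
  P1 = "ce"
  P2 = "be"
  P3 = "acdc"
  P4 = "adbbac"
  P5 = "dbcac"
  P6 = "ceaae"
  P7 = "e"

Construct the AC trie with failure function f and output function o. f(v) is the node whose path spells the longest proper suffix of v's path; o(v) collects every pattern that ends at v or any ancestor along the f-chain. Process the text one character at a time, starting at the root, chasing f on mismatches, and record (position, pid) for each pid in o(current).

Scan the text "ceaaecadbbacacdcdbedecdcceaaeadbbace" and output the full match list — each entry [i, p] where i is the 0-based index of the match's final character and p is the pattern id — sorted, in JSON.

Build automaton:
Trie (insert patterns):
  0='ε' goto a→10 b→1 c→7 d→19 e→27
  1='b' goto b→2 e→9
  2='bb' goto d→3
  3='bbd' goto b→4
  4='bbdb' goto c→5
  5='bbdbc' goto d→6
  6='bbdbcd' goto ·  [P0 ends]
  7='c' goto e→8
  8='ce' goto a→24  [P1 ends]
  9='be' goto ·  [P2 ends]
  10='a' goto c→11 d→14
  11='ac' goto d→12
  12='acd' goto c→13
  13='acdc' goto ·  [P3 ends]
  14='ad' goto b→15
  15='adb' goto b→16
  16='adbb' goto a→17
  17='adbba' goto c→18
  18='adbbac' goto ·  [P4 ends]
  19='d' goto b→20
  20='db' goto c→21
  21='dbc' goto a→22
  22='dbca' goto c→23
  23='dbcac' goto ·  [P5 ends]
  24='cea' goto a→25
  25='ceaa' goto e→26
  26='ceaae' goto ·  [P6 ends]
  27='e' goto ·  [P7 ends]

BFS fail/out derivation:
  fail(1) 'b': from fail(0)=0 chase 'b': 0 ⇒ 0;  out=∅∪out(0)=∅
  fail(7) 'c': from fail(0)=0 chase 'c': 0 ⇒ 0;  out=∅∪out(0)=∅
  fail(10) 'a': from fail(0)=0 chase 'a': 0 ⇒ 0;  out=∅∪out(0)=∅
  fail(19) 'd': from fail(0)=0 chase 'd': 0 ⇒ 0;  out=∅∪out(0)=∅
  fail(27) 'e': from fail(0)=0 chase 'e': 0 ⇒ 0;  out={7}∪out(0)={7}
  fail(2) 'bb': from fail(1)=0 chase 'b': 0 ⇒ 1;  out=∅∪out(1)=∅
  fail(8) 'ce': from fail(7)=0 chase 'e': 0 ⇒ 27;  out={1}∪out(27)={1,7}
  fail(9) 'be': from fail(1)=0 chase 'e': 0 ⇒ 27;  out={2}∪out(27)={2,7}
  fail(11) 'ac': from fail(10)=0 chase 'c': 0 ⇒ 7;  out=∅∪out(7)=∅
  fail(14) 'ad': from fail(10)=0 chase 'd': 0 ⇒ 19;  out=∅∪out(19)=∅
  fail(20) 'db': from fail(19)=0 chase 'b': 0 ⇒ 1;  out=∅∪out(1)=∅
  fail(3) 'bbd': from fail(2)=1 chase 'd': 1→0 ⇒ 19;  out=∅∪out(19)=∅
  fail(12) 'acd': from fail(11)=7 chase 'd': 7→0 ⇒ 19;  out=∅∪out(19)=∅
  fail(15) 'adb': from fail(14)=19 chase 'b': 19 ⇒ 20;  out=∅∪out(20)=∅
  fail(21) 'dbc': from fail(20)=1 chase 'c': 1→0 ⇒ 7;  out=∅∪out(7)=∅
  fail(24) 'cea': from fail(8)=27 chase 'a': 27→0 ⇒ 10;  out=∅∪out(10)=∅
  fail(4) 'bbdb': from fail(3)=19 chase 'b': 19 ⇒ 20;  out=∅∪out(20)=∅
  fail(13) 'acdc': from fail(12)=19 chase 'c': 19→0 ⇒ 7;  out={3}∪out(7)={3}
  fail(16) 'adbb': from fail(15)=20 chase 'b': 20→1 ⇒ 2;  out=∅∪out(2)=∅
  fail(22) 'dbca': from fail(21)=7 chase 'a': 7→0 ⇒ 10;  out=∅∪out(10)=∅
  fail(25) 'ceaa': from fail(24)=10 chase 'a': 10→0 ⇒ 10;  out=∅∪out(10)=∅
  fail(5) 'bbdbc': from fail(4)=20 chase 'c': 20 ⇒ 21;  out=∅∪out(21)=∅
  fail(17) 'adbba': from fail(16)=2 chase 'a': 2→1→0 ⇒ 10;  out=∅∪out(10)=∅
  fail(23) 'dbcac': from fail(22)=10 chase 'c': 10 ⇒ 11;  out={5}∪out(11)={5}
  fail(26) 'ceaae': from fail(25)=10 chase 'e': 10→0 ⇒ 27;  out={6}∪out(27)={6,7}
  fail(6) 'bbdbcd': from fail(5)=21 chase 'd': 21→7→0 ⇒ 19;  out={0}∪out(19)={0}
  fail(18) 'adbbac': from fail(17)=10 chase 'c': 10 ⇒ 11;  out={4}∪out(11)={4}

Scan:
pos 0 'c': at 7
pos 1 'e': at 8  ** P1@[0:1],P7@[1:1]
pos 2 'a': at 24
pos 3 'a': at 25
pos 4 'e': at 26  ** P6@[0:4],P7@[4:4]
pos 5 'c': at 7 (via fail)
pos 6 'a': at 10 (via fail)
pos 7 'd': at 14
pos 8 'b': at 15
pos 9 'b': at 16
pos 10 'a': at 17
pos 11 'c': at 18  ** P4@[6:11]
pos 12 'a': at 10 (via fail)
pos 13 'c': at 11
pos 14 'd': at 12
pos 15 'c': at 13  ** P3@[12:15]
pos 16 'd': at 19 (via fail)
pos 17 'b': at 20
pos 18 'e': at 9 (via fail)  ** P2@[17:18],P7@[18:18]
pos 19 'd': at 19 (via fail)
pos 20 'e': at 27 (via fail)  ** P7@[20:20]
pos 21 'c': at 7 (via fail)
pos 22 'd': at 19 (via fail)
pos 23 'c': at 7 (via fail)
pos 24 'c': at 7 (via fail)
pos 25 'e': at 8  ** P1@[24:25],P7@[25:25]
pos 26 'a': at 24
pos 27 'a': at 25
pos 28 'e': at 26  ** P6@[24:28],P7@[28:28]
pos 29 'a': at 10 (via fail)
pos 30 'd': at 14
pos 31 'b': at 15
pos 32 'b': at 16
pos 33 'a': at 17
pos 34 'c': at 18  ** P4@[29:34]
pos 35 'e': at 8 (via fail)  ** P1@[34:35],P7@[35:35]

Result: [[1,1],[1,7],[4,6],[4,7],[11,4],[15,3],[18,2],[18,7],[20,7],[25,1],[25,7],[28,6],[28,7],[34,4],[35,1],[35,7]]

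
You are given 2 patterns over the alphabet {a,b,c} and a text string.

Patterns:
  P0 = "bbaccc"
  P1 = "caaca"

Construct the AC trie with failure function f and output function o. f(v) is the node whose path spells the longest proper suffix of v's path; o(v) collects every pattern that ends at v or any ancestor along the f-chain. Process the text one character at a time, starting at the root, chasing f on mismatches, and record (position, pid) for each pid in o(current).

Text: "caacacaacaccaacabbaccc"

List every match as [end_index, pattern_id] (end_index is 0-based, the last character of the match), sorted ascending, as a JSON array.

Build:
Trie (insert patterns):
  n0 'ε': b→1 c→7
  n1 'b': b→2
  n2 'bb': a→3
  n3 'bba': c→4
  n4 'bbac': c→5
  n5 'bbacc': c→6
  n6 'bbaccc': ·  [P0 ends]
  n7 'c': a→8
  n8 'ca': a→9
  n9 'caa': c→10
  n10 'caac': a→11
  n11 'caaca': ·  [P1 ends]

BFS fail/out derivation:
  fail(1) 'b': from fail(0)=0 chase 'b': 0 ⇒ 0;  out=∅∪out(0)=∅
  fail(7) 'c': from fail(0)=0 chase 'c': 0 ⇒ 0;  out=∅∪out(0)=∅
  fail(2) 'bb': from fail(1)=0 chase 'b': 0 ⇒ 1;  out=∅∪out(1)=∅
  fail(8) 'ca': from fail(7)=0 chase 'a': 0 ⇒ 0;  out=∅∪out(0)=∅
  fail(3) 'bba': from fail(2)=1 chase 'a': 1→0 ⇒ 0;  out=∅∪out(0)=∅
  fail(9) 'caa': from fail(8)=0 chase 'a': 0 ⇒ 0;  out=∅∪out(0)=∅
  fail(4) 'bbac': from fail(3)=0 chase 'c': 0 ⇒ 7;  out=∅∪out(7)=∅
  fail(10) 'caac': from fail(9)=0 chase 'c': 0 ⇒ 7;  out=∅∪out(7)=∅
  fail(5) 'bbacc': from fail(4)=7 chase 'c': 7→0 ⇒ 7;  out=∅∪out(7)=∅
  fail(11) 'caaca': from fail(10)=7 chase 'a': 7 ⇒ 8;  out={1}∪out(8)={1}
  fail(6) 'bbaccc': from fail(5)=7 chase 'c': 7→0 ⇒ 7;  out={0}∪out(7)={0}

Scan:
[0] read 'c'  n0⇒n7
[1] read 'a'  n7⇒n8
[2] read 'a'  n8⇒n9
[3] read 'c'  n9⇒n10
[4] read 'a'  n10⇒n11  ** P1@[0:4]
[5] read 'c'  n11⇒n7 (via fail)
[6] read 'a'  n7⇒n8
[7] read 'a'  n8⇒n9
[8] read 'c'  n9⇒n10
[9] read 'a'  n10⇒n11  ** P1@[5:9]
[10] read 'c'  n11⇒n7 (via fail)
[11] read 'c'  n7⇒n7 (via fail)
[12] read 'a'  n7⇒n8
[13] read 'a'  n8⇒n9
[14] read 'c'  n9⇒n10
[15] read 'a'  n10⇒n11  ** P1@[11:15]
[16] read 'b'  n11⇒n1 (via fail)
[17] read 'b'  n1⇒n2
[18] read 'a'  n2⇒n3
[19] read 'c'  n3⇒n4
[20] read 'c'  n4⇒n5
[21] read 'c'  n5⇒n6  ** P0@[16:21]

Result: [[4,1],[9,1],[15,1],[21,0]]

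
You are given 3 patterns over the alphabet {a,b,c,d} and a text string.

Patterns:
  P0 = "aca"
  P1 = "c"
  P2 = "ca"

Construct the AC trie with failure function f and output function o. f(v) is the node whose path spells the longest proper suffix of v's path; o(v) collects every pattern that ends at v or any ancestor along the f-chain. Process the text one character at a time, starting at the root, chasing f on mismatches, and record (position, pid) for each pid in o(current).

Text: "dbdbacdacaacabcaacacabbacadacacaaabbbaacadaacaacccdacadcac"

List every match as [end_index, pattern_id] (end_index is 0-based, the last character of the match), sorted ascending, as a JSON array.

Construct AC machine:
Trie nodes:
  n0 'ε': a→1 c→4
  n1 'a': c→2
  n2 'ac': a→3
  n3 'aca': ·  [P0 ends]
  n4 'c': a→5  [P1 ends]
  n5 'ca': ·  [P2 ends]

Failure links (BFS by depth):
  fail(1) 'a': from fail(0)=0 chase 'a': 0 ⇒ 0;  out=∅∪out(0)=∅
  fail(4) 'c': from fail(0)=0 chase 'c': 0 ⇒ 0;  out={1}∪out(0)={1}
  fail(2) 'ac': from fail(1)=0 chase 'c': 0 ⇒ 4;  out=∅∪out(4)={1}
  fail(5) 'ca': from fail(4)=0 chase 'a': 0 ⇒ 1;  out={2}∪out(1)={2}
  fail(3) 'aca': from fail(2)=4 chase 'a': 4 ⇒ 5;  out={0}∪out(5)={0,2}

Run:
pos 0 'd': at 0
pos 1 'b': at 0
pos 2 'd': at 0
pos 3 'b': at 0
pos 4 'a': at 1
pos 5 'c': at 2  ** P1@[5:5]
pos 6 'd': at 0 (fail-walked)
pos 7 'a': at 1
pos 8 'c': at 2  ** P1@[8:8]
pos 9 'a': at 3  ** P0@[7:9],P2@[8:9]
pos 10 'a': at 1 (fail-walked)
pos 11 'c': at 2  ** P1@[11:11]
pos 12 'a': at 3  ** P0@[10:12],P2@[11:12]
pos 13 'b': at 0 (fail-walked)
pos 14 'c': at 4  ** P1@[14:14]
pos 15 'a': at 5  ** P2@[14:15]
pos 16 'a': at 1 (fail-walked)
pos 17 'c': at 2  ** P1@[17:17]
pos 18 'a': at 3  ** P0@[16:18],P2@[17:18]
pos 19 'c': at 2 (fail-walked)  ** P1@[19:19]
pos 20 'a': at 3  ** P0@[18:20],P2@[19:20]
pos 21 'b': at 0 (fail-walked)
pos 22 'b': at 0
pos 23 'a': at 1
pos 24 'c': at 2  ** P1@[24:24]
pos 25 'a': at 3  ** P0@[23:25],P2@[24:25]
pos 26 'd': at 0 (fail-walked)
pos 27 'a': at 1
pos 28 'c': at 2  ** P1@[28:28]
pos 29 'a': at 3  ** P0@[27:29],P2@[28:29]
pos 30 'c': at 2 (fail-walked)  ** P1@[30:30]
pos 31 'a': at 3  ** P0@[29:31],P2@[30:31]
pos 32 'a': at 1 (fail-walked)
pos 33 'a': at 1 (fail-walked)
pos 34 'b': at 0 (fail-walked)
pos 35 'b': at 0
pos 36 'b': at 0
pos 37 'a': at 1
pos 38 'a': at 1 (fail-walked)
pos 39 'c': at 2  ** P1@[39:39]
pos 40 'a': at 3  ** P0@[38:40],P2@[39:40]
pos 41 'd': at 0 (fail-walked)
pos 42 'a': at 1
pos 43 'a': at 1 (fail-walked)
pos 44 'c': at 2  ** P1@[44:44]
pos 45 'a': at 3  ** P0@[43:45],P2@[44:45]
pos 46 'a': at 1 (fail-walked)
pos 47 'c': at 2  ** P1@[47:47]
pos 48 'c': at 4 (fail-walked)  ** P1@[48:48]
pos 49 'c': at 4 (fail-walked)  ** P1@[49:49]
pos 50 'd': at 0 (fail-walked)
pos 51 'a': at 1
pos 52 'c': at 2  ** P1@[52:52]
pos 53 'a': at 3  ** P0@[51:53],P2@[52:53]
pos 54 'd': at 0 (fail-walked)
pos 55 'c': at 4  ** P1@[55:55]
pos 56 'a': at 5  ** P2@[55:56]
pos 57 'c': at 2 (fail-walked)  ** P1@[57:57]

Result: [[5,1],[8,1],[9,0],[9,2],[11,1],[12,0],[12,2],[14,1],[15,2],[17,1],[18,0],[18,2],[19,1],[20,0],[20,2],[24,1],[25,0],[25,2],[28,1],[29,0],[29,2],[30,1],[31,0],[31,2],[39,1],[40,0],[40,2],[44,1],[45,0],[45,2],[47,1],[48,1],[49,1],[52,1],[53,0],[53,2],[55,1],[56,2],[57,1]]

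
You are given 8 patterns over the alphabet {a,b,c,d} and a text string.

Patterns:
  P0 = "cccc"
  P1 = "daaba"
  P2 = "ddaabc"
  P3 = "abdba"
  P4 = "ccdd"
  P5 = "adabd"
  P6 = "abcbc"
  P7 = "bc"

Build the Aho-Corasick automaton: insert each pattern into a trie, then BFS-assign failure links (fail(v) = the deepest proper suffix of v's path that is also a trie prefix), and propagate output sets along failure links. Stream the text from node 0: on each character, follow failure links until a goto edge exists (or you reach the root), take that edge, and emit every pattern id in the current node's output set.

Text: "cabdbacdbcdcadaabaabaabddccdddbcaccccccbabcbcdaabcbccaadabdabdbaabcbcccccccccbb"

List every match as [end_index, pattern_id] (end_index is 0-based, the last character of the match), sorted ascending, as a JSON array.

Build:
Trie nodes:
  n0 'ε': a→15 b→29 c→1 d→5
  n1 'c': c→2
  n2 'cc': c→3 d→20
  n3 'ccc': c→4
  n4 'cccc': ·  [P0 ends]
  n5 'd': a→6 d→10
  n6 'da': a→7
  n7 'daa': b→8
  n8 'daab': a→9
  n9 'daaba': ·  [P1 ends]
  n10 'dd': a→11
  n11 'dda': a→12
  n12 'ddaa': b→13
  n13 'ddaab': c→14
  n14 'ddaabc': ·  [P2 ends]
  n15 'a': b→16 d→22
  n16 'ab': c→26 d→17
  n17 'abd': b→18
  n18 'abdb': a→19
  n19 'abdba': ·  [P3 ends]
  n20 'ccd': d→21
  n21 'ccdd': ·  [P4 ends]
  n22 'ad': a→23
  n23 'ada': b→24
  n24 'adab': d→25
  n25 'adabd': ·  [P5 ends]
  n26 'abc': b→27
  n27 'abcb': c→28
  n28 'abcbc': ·  [P6 ends]
  n29 'b': c→30
  n30 'bc': ·  [P7 ends]

Failure links (BFS by depth):
  fail(1) 'c': from fail(0)=0 chase 'c': 0 ⇒ 0;  out=∅∪out(0)=∅
  fail(5) 'd': from fail(0)=0 chase 'd': 0 ⇒ 0;  out=∅∪out(0)=∅
  fail(15) 'a': from fail(0)=0 chase 'a': 0 ⇒ 0;  out=∅∪out(0)=∅
  fail(29) 'b': from fail(0)=0 chase 'b': 0 ⇒ 0;  out=∅∪out(0)=∅
  fail(2) 'cc': from fail(1)=0 chase 'c': 0 ⇒ 1;  out=∅∪out(1)=∅
  fail(6) 'da': from fail(5)=0 chase 'a': 0 ⇒ 15;  out=∅∪out(15)=∅
  fail(10) 'dd': from fail(5)=0 chase 'd': 0 ⇒ 5;  out=∅∪out(5)=∅
  fail(16) 'ab': from fail(15)=0 chase 'b': 0 ⇒ 29;  out=∅∪out(29)=∅
  fail(22) 'ad': from fail(15)=0 chase 'd': 0 ⇒ 5;  out=∅∪out(5)=∅
  fail(30) 'bc': from fail(29)=0 chase 'c': 0 ⇒ 1;  out={7}∪out(1)={7}
  fail(3) 'ccc': from fail(2)=1 chase 'c': 1 ⇒ 2;  out=∅∪out(2)=∅
  fail(7) 'daa': from fail(6)=15 chase 'a': 15→0 ⇒ 15;  out=∅∪out(15)=∅
  fail(11) 'dda': from fail(10)=5 chase 'a': 5 ⇒ 6;  out=∅∪out(6)=∅
  fail(17) 'abd': from fail(16)=29 chase 'd': 29→0 ⇒ 5;  out=∅∪out(5)=∅
  fail(20) 'ccd': from fail(2)=1 chase 'd': 1→0 ⇒ 5;  out=∅∪out(5)=∅
  fail(23) 'ada': from fail(22)=5 chase 'a': 5 ⇒ 6;  out=∅∪out(6)=∅
  fail(26) 'abc': from fail(16)=29 chase 'c': 29 ⇒ 30;  out=∅∪out(30)={7}
  fail(4) 'cccc': from fail(3)=2 chase 'c': 2 ⇒ 3;  out={0}∪out(3)={0}
  fail(8) 'daab': from fail(7)=15 chase 'b': 15 ⇒ 16;  out=∅∪out(16)=∅
  fail(12) 'ddaa': from fail(11)=6 chase 'a': 6 ⇒ 7;  out=∅∪out(7)=∅
  fail(18) 'abdb': from fail(17)=5 chase 'b': 5→0 ⇒ 29;  out=∅∪out(29)=∅
  fail(21) 'ccdd': from fail(20)=5 chase 'd': 5 ⇒ 10;  out={4}∪out(10)={4}
  fail(24) 'adab': from fail(23)=6 chase 'b': 6→15 ⇒ 16;  out=∅∪out(16)=∅
  fail(27) 'abcb': from fail(26)=30 chase 'b': 30→1→0 ⇒ 29;  out=∅∪out(29)=∅
  fail(9) 'daaba': from fail(8)=16 chase 'a': 16→29→0 ⇒ 15;  out={1}∪out(15)={1}
  fail(13) 'ddaab': from fail(12)=7 chase 'b': 7 ⇒ 8;  out=∅∪out(8)=∅
  fail(19) 'abdba': from fail(18)=29 chase 'a': 29→0 ⇒ 15;  out={3}∪out(15)={3}
  fail(25) 'adabd': from fail(24)=16 chase 'd': 16 ⇒ 17;  out={5}∪out(17)={5}
  fail(28) 'abcbc': from fail(27)=29 chase 'c': 29 ⇒ 30;  out={6}∪out(30)={6,7}
  fail(14) 'ddaabc': from fail(13)=8 chase 'c': 8→16 ⇒ 26;  out={2}∪out(26)={2,7}

Text stream:
i=0 'c': node 0→1
i=1 'a': node 1→15 (via fail)
i=2 'b': node 15→16
i=3 'd': node 16→17
i=4 'b': node 17→18
i=5 'a': node 18→19  ** P3@[1:5]
i=6 'c': node 19→1 (via fail)
i=7 'd': node 1→5 (via fail)
i=8 'b': node 5→29 (via fail)
i=9 'c': node 29→30  ** P7@[8:9]
i=10 'd': node 30→5 (via fail)
i=11 'c': node 5→1 (via fail)
i=12 'a': node 1→15 (via fail)
i=13 'd': node 15→22
i=14 'a': node 22→23
i=15 'a': node 23→7 (via fail)
i=16 'b': node 7→8
i=17 'a': node 8→9  ** P1@[13:17]
i=18 'a': node 9→15 (via fail)
i=19 'b': node 15→16
i=20 'a': node 16→15 (via fail)
i=21 'a': node 15→15 (via fail)
i=22 'b': node 15→16
i=23 'd': node 16→17
i=24 'd': node 17→10 (via fail)
i=25 'c': node 10→1 (via fail)
i=26 'c': node 1→2
i=27 'd': node 2→20
i=28 'd': node 20→21  ** P4@[25:28]
i=29 'd': node 21→10 (via fail)
i=30 'b': node 10→29 (via fail)
i=31 'c': node 29→30  ** P7@[30:31]
i=32 'a': node 30→15 (via fail)
i=33 'c': node 15→1 (via fail)
i=34 'c': node 1→2
i=35 'c': node 2→3
i=36 'c': node 3→4  ** P0@[33:36]
i=37 'c': node 4→4 (via fail)  ** P0@[34:37]
i=38 'c': node 4→4 (via fail)  ** P0@[35:38]
i=39 'b': node 4→29 (via fail)
i=40 'a': node 29→15 (via fail)
i=41 'b': node 15→16
i=42 'c': node 16→26  ** P7@[41:42]
i=43 'b': node 26→27
i=44 'c': node 27→28  ** P6@[40:44],P7@[43:44]
i=45 'd': node 28→5 (via fail)
i=46 'a': node 5→6
i=47 'a': node 6→7
i=48 'b': node 7→8
i=49 'c': node 8→26 (via fail)  ** P7@[48:49]
i=50 'b': node 26→27
i=51 'c': node 27→28  ** P6@[47:51],P7@[50:51]
i=52 'c': node 28→2 (via fail)
i=53 'a': node 2→15 (via fail)
i=54 'a': node 15→15 (via fail)
i=55 'd': node 15→22
i=56 'a': node 22→23
i=57 'b': node 23→24
i=58 'd': node 24→25  ** P5@[54:58]
i=59 'a': node 25→6 (via fail)
i=60 'b': node 6→16 (via fail)
i=61 'd': node 16→17
i=62 'b': node 17→18
i=63 'a': node 18→19  ** P3@[59:63]
i=64 'a': node 19→15 (via fail)
i=65 'b': node 15→16
i=66 'c': node 16→26  ** P7@[65:66]
i=67 'b': node 26→27
i=68 'c': node 27→28  ** P6@[64:68],P7@[67:68]
i=69 'c': node 28→2 (via fail)
i=70 'c': node 2→3
i=71 'c': node 3→4  ** P0@[68:71]
i=72 'c': node 4→4 (via fail)  ** P0@[69:72]
i=73 'c': node 4→4 (via fail)  ** P0@[70:73]
i=74 'c': node 4→4 (via fail)  ** P0@[71:74]
i=75 'c': node 4→4 (via fail)  ** P0@[72:75]
i=76 'c': node 4→4 (via fail)  ** P0@[73:76]
i=77 'b': node 4→29 (via fail)
i=78 'b': node 29→29 (via fail)

Matches: [[5,3],[9,7],[17,1],[28,4],[31,7],[36,0],[37,0],[38,0],[42,7],[44,6],[44,7],[49,7],[51,6],[51,7],[58,5],[63,3],[66,7],[68,6],[68,7],[71,0],[72,0],[73,0],[74,0],[75,0],[76,0]]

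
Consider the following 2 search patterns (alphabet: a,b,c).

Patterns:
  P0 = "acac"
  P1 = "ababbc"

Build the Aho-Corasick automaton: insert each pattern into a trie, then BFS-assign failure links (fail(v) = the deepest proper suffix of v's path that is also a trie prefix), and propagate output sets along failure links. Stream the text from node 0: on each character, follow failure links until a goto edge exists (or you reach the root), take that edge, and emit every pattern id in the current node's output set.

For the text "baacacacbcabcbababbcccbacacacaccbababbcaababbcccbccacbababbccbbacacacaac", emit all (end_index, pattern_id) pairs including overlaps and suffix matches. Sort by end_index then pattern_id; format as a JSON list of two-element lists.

Build automaton:
Trie nodes:
  0='ε' goto a→1
  1='a' goto b→5 c→2
  2='ac' goto a→3
  3='aca' goto c→4
  4='acac' goto ·  ←P0
  5='ab' goto a→6
  6='aba' goto b→7
  7='abab' goto b→8
  8='ababb' goto c→9
  9='ababbc' goto ·  ←P1

BFS fail/out derivation:
  n1('a'): parent n0 fail=0; on 'a' 0 → fail=0;  out ∅∪∅=∅
  n2('ac'): parent n1 fail=0; on 'c' 0 → fail=0;  out ∅∪∅=∅
  n5('ab'): parent n1 fail=0; on 'b' 0 → fail=0;  out ∅∪∅=∅
  n3('aca'): parent n2 fail=0; on 'a' 0 → fail=1;  out ∅∪∅=∅
  n6('aba'): parent n5 fail=0; on 'a' 0 → fail=1;  out ∅∪∅=∅
  n4('acac'): parent n3 fail=1; on 'c' 1 → fail=2;  out {0}∪∅={0}
  n7('abab'): parent n6 fail=1; on 'b' 1 → fail=5;  out ∅∪∅=∅
  n8('ababb'): parent n7 fail=5; on 'b' 5→0 → fail=0;  out ∅∪∅=∅
  n9('ababbc'): parent n8 fail=0; on 'c' 0 → fail=0;  out {1}∪∅={1}

Text stream:
pos 0 'b': at 0
pos 1 'a': at 1
pos 2 'a': at 1 (via fail)
pos 3 'c': at 2
pos 4 'a': at 3
pos 5 'c': at 4  → match P0@[2:5]
pos 6 'a': at 3 (via fail)
pos 7 'c': at 4  → match P0@[4:7]
pos 8 'b': at 0 (via fail)
pos 9 'c': at 0
pos 10 'a': at 1
pos 11 'b': at 5
pos 12 'c': at 0 (via fail)
pos 13 'b': at 0
pos 14 'a': at 1
pos 15 'b': at 5
pos 16 'a': at 6
pos 17 'b': at 7
pos 18 'b': at 8
pos 19 'c': at 9  → match P1@[14:19]
pos 20 'c': at 0 (via fail)
pos 21 'c': at 0
pos 22 'b': at 0
pos 23 'a': at 1
pos 24 'c': at 2
pos 25 'a': at 3
pos 26 'c': at 4  → match P0@[23:26]
pos 27 'a': at 3 (via fail)
pos 28 'c': at 4  → match P0@[25:28]
pos 29 'a': at 3 (via fail)
pos 30 'c': at 4  → match P0@[27:30]
pos 31 'c': at 0 (via fail)
pos 32 'b': at 0
pos 33 'a': at 1
pos 34 'b': at 5
pos 35 'a': at 6
pos 36 'b': at 7
pos 37 'b': at 8
pos 38 'c': at 9  → match P1@[33:38]
pos 39 'a': at 1 (via fail)
pos 40 'a': at 1 (via fail)
pos 41 'b': at 5
pos 42 'a': at 6
pos 43 'b': at 7
pos 44 'b': at 8
pos 45 'c': at 9  → match P1@[40:45]
pos 46 'c': at 0 (via fail)
pos 47 'c': at 0
pos 48 'b': at 0
pos 49 'c': at 0
pos 50 'c': at 0
pos 51 'a': at 1
pos 52 'c': at 2
pos 53 'b': at 0 (via fail)
pos 54 'a': at 1
pos 55 'b': at 5
pos 56 'a': at 6
pos 57 'b': at 7
pos 58 'b': at 8
pos 59 'c': at 9  → match P1@[54:59]
pos 60 'c': at 0 (via fail)
pos 61 'b': at 0
pos 62 'b': at 0
pos 63 'a': at 1
pos 64 'c': at 2
pos 65 'a': at 3
pos 66 'c': at 4  → match P0@[63:66]
pos 67 'a': at 3 (via fail)
pos 68 'c': at 4  → match P0@[65:68]
pos 69 'a': at 3 (via fail)
pos 70 'a': at 1 (via fail)
pos 71 'c': at 2

Result: [[5,0],[7,0],[19,1],[26,0],[28,0],[30,0],[38,1],[45,1],[59,1],[66,0],[68,0]]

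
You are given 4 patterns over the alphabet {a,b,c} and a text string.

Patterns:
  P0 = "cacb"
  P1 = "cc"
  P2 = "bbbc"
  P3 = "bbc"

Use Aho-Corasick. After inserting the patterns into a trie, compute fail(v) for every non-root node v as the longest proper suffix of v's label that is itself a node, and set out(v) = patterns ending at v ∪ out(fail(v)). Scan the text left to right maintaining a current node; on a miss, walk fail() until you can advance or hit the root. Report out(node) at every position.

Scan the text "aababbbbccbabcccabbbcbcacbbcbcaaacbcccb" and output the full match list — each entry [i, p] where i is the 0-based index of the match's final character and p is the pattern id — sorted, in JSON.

Build:
Trie (insert patterns):
  n0 'ε': b→6 c→1
  n1 'c': a→2 c→5
  n2 'ca': c→3
  n3 'cac': b→4
  n4 'cacb': ·  [P0 ends]
  n5 'cc': ·  [P1 ends]
  n6 'b': b→7
  n7 'bb': b→8 c→10
  n8 'bbb': c→9
  n9 'bbbc': ·  [P2 ends]
  n10 'bbc': ·  [P3 ends]

BFS fail/out derivation:
  n1('c'): parent n0 fail=0; on 'c' 0 → fail=0;  out ∅∪∅=∅
  n6('b'): parent n0 fail=0; on 'b' 0 → fail=0;  out ∅∪∅=∅
  n2('ca'): parent n1 fail=0; on 'a' 0 → fail=0;  out ∅∪∅=∅
  n5('cc'): parent n1 fail=0; on 'c' 0 → fail=1;  out {1}∪∅={1}
  n7('bb'): parent n6 fail=0; on 'b' 0 → fail=6;  out ∅∪∅=∅
  n3('cac'): parent n2 fail=0; on 'c' 0 → fail=1;  out ∅∪∅=∅
  n8('bbb'): parent n7 fail=6; on 'b' 6 → fail=7;  out ∅∪∅=∅
  n10('bbc'): parent n7 fail=6; on 'c' 6→0 → fail=1;  out {3}∪∅={3}
  n4('cacb'): parent n3 fail=1; on 'b' 1→0 → fail=6;  out {0}∪∅={0}
  n9('bbbc'): parent n8 fail=7; on 'c' 7 → fail=10;  out {2}∪{3}={2,3}

Run:
pos 0 'a': at 0
pos 1 'a': at 0
pos 2 'b': at 6
pos 3 'a': at 0 (fail-walked)
pos 4 'b': at 6
pos 5 'b': at 7
pos 6 'b': at 8
pos 7 'b': at 8 (fail-walked)
pos 8 'c': at 9  ** P2@[5:8],P3@[6:8]
pos 9 'c': at 5 (fail-walked)  ** P1@[8:9]
pos 10 'b': at 6 (fail-walked)
pos 11 'a': at 0 (fail-walked)
pos 12 'b': at 6
pos 13 'c': at 1 (fail-walked)
pos 14 'c': at 5  ** P1@[13:14]
pos 15 'c': at 5 (fail-walked)  ** P1@[14:15]
pos 16 'a': at 2 (fail-walked)
pos 17 'b': at 6 (fail-walked)
pos 18 'b': at 7
pos 19 'b': at 8
pos 20 'c': at 9  ** P2@[17:20],P3@[18:20]
pos 21 'b': at 6 (fail-walked)
pos 22 'c': at 1 (fail-walked)
pos 23 'a': at 2
pos 24 'c': at 3
pos 25 'b': at 4  ** P0@[22:25]
pos 26 'b': at 7 (fail-walked)
pos 27 'c': at 10  ** P3@[25:27]
pos 28 'b': at 6 (fail-walked)
pos 29 'c': at 1 (fail-walked)
pos 30 'a': at 2
pos 31 'a': at 0 (fail-walked)
pos 32 'a': at 0
pos 33 'c': at 1
pos 34 'b': at 6 (fail-walked)
pos 35 'c': at 1 (fail-walked)
pos 36 'c': at 5  ** P1@[35:36]
pos 37 'c': at 5 (fail-walked)  ** P1@[36:37]
pos 38 'b': at 6 (fail-walked)

All matches (sorted): [[8,2],[8,3],[9,1],[14,1],[15,1],[20,2],[20,3],[25,0],[27,3],[36,1],[37,1]]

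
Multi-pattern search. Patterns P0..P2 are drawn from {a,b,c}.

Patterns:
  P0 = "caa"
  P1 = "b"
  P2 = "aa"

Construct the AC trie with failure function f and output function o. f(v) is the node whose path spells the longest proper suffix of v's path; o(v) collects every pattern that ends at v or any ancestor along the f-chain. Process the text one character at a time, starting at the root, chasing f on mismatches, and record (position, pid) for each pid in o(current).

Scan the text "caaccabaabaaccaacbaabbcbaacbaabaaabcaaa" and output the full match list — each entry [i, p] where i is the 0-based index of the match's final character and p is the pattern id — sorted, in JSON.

Build:
Trie (insert patterns):
  0='ε' goto a→5 b→4 c→1
  1='c' goto a→2
  2='ca' goto a→3
  3='caa' goto ·  ←P0
  4='b' goto ·  ←P1
  5='a' goto a→6
  6='aa' goto ·  ←P2

Failure links (BFS by depth):
  fail(1) 'c': from fail(0)=0 chase 'c': 0 ⇒ 0;  out=∅∪out(0)=∅
  fail(4) 'b': from fail(0)=0 chase 'b': 0 ⇒ 0;  out={1}∪out(0)={1}
  fail(5) 'a': from fail(0)=0 chase 'a': 0 ⇒ 0;  out=∅∪out(0)=∅
  fail(2) 'ca': from fail(1)=0 chase 'a': 0 ⇒ 5;  out=∅∪out(5)=∅
  fail(6) 'aa': from fail(5)=0 chase 'a': 0 ⇒ 5;  out={2}∪out(5)={2}
  fail(3) 'caa': from fail(2)=5 chase 'a': 5 ⇒ 6;  out={0}∪out(6)={0,2}

Run:
i=0 'c': node 0→1
i=1 'a': node 1→2
i=2 'a': node 2→3  ** P0@[0:2],P2@[1:2]
i=3 'c': node 3→1 (fail-walked)
i=4 'c': node 1→1 (fail-walked)
i=5 'a': node 1→2
i=6 'b': node 2→4 (fail-walked)  ** P1@[6:6]
i=7 'a': node 4→5 (fail-walked)
i=8 'a': node 5→6  ** P2@[7:8]
i=9 'b': node 6→4 (fail-walked)  ** P1@[9:9]
i=10 'a': node 4→5 (fail-walked)
i=11 'a': node 5→6  ** P2@[10:11]
i=12 'c': node 6→1 (fail-walked)
i=13 'c': node 1→1 (fail-walked)
i=14 'a': node 1→2
i=15 'a': node 2→3  ** P0@[13:15],P2@[14:15]
i=16 'c': node 3→1 (fail-walked)
i=17 'b': node 1→4 (fail-walked)  ** P1@[17:17]
i=18 'a': node 4→5 (fail-walked)
i=19 'a': node 5→6  ** P2@[18:19]
i=20 'b': node 6→4 (fail-walked)  ** P1@[20:20]
i=21 'b': node 4→4 (fail-walked)  ** P1@[21:21]
i=22 'c': node 4→1 (fail-walked)
i=23 'b': node 1→4 (fail-walked)  ** P1@[23:23]
i=24 'a': node 4→5 (fail-walked)
i=25 'a': node 5→6  ** P2@[24:25]
i=26 'c': node 6→1 (fail-walked)
i=27 'b': node 1→4 (fail-walked)  ** P1@[27:27]
i=28 'a': node 4→5 (fail-walked)
i=29 'a': node 5→6  ** P2@[28:29]
i=30 'b': node 6→4 (fail-walked)  ** P1@[30:30]
i=31 'a': node 4→5 (fail-walked)
i=32 'a': node 5→6  ** P2@[31:32]
i=33 'a': node 6→6 (fail-walked)  ** P2@[32:33]
i=34 'b': node 6→4 (fail-walked)  ** P1@[34:34]
i=35 'c': node 4→1 (fail-walked)
i=36 'a': node 1→2
i=37 'a': node 2→3  ** P0@[35:37],P2@[36:37]
i=38 'a': node 3→6 (fail-walked)  ** P2@[37:38]

All matches (sorted): [[2,0],[2,2],[6,1],[8,2],[9,1],[11,2],[15,0],[15,2],[17,1],[19,2],[20,1],[21,1],[23,1],[25,2],[27,1],[29,2],[30,1],[32,2],[33,2],[34,1],[37,0],[37,2],[38,2]]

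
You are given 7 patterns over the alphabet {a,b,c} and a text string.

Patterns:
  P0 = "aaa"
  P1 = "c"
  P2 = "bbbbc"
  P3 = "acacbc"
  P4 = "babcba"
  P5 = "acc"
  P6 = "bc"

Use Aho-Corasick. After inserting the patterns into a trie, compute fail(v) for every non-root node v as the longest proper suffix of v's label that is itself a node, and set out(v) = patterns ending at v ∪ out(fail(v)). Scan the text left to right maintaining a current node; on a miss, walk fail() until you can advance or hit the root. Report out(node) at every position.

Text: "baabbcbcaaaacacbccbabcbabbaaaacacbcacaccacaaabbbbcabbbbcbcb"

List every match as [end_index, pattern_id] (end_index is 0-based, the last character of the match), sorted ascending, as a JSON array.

Construct AC machine:
Trie (insert patterns):
  n0 'ε': a→1 b→5 c→4
  n1 'a': a→2 c→10
  n2 'aa': a→3
  n3 'aaa': ·  [P0 ends]
  n4 'c': ·  [P1 ends]
  n5 'b': a→15 b→6 c→21
  n6 'bb': b→7
  n7 'bbb': b→8
  n8 'bbbb': c→9
  n9 'bbbbc': ·  [P2 ends]
  n10 'ac': a→11 c→20
  n11 'aca': c→12
  n12 'acac': b→13
  n13 'acacb': c→14
  n14 'acacbc': ·  [P3 ends]
  n15 'ba': b→16
  n16 'bab': c→17
  n17 'babc': b→18
  n18 'babcb': a→19
  n19 'babcba': ·  [P4 ends]
  n20 'acc': ·  [P5 ends]
  n21 'bc': ·  [P6 ends]

BFS fail/out derivation:
  n1('a'): parent n0 fail=0; on 'a' 0 → fail=0;  out ∅∪∅=∅
  n4('c'): parent n0 fail=0; on 'c' 0 → fail=0;  out {1}∪∅={1}
  n5('b'): parent n0 fail=0; on 'b' 0 → fail=0;  out ∅∪∅=∅
  n2('aa'): parent n1 fail=0; on 'a' 0 → fail=1;  out ∅∪∅=∅
  n6('bb'): parent n5 fail=0; on 'b' 0 → fail=5;  out ∅∪∅=∅
  n10('ac'): parent n1 fail=0; on 'c' 0 → fail=4;  out ∅∪{1}={1}
  n15('ba'): parent n5 fail=0; on 'a' 0 → fail=1;  out ∅∪∅=∅
  n21('bc'): parent n5 fail=0; on 'c' 0 → fail=4;  out {6}∪{1}={1,6}
  n3('aaa'): parent n2 fail=1; on 'a' 1 → fail=2;  out {0}∪∅={0}
  n7('bbb'): parent n6 fail=5; on 'b' 5 → fail=6;  out ∅∪∅=∅
  n11('aca'): parent n10 fail=4; on 'a' 4→0 → fail=1;  out ∅∪∅=∅
  n16('bab'): parent n15 fail=1; on 'b' 1→0 → fail=5;  out ∅∪∅=∅
  n20('acc'): parent n10 fail=4; on 'c' 4→0 → fail=4;  out {5}∪{1}={1,5}
  n8('bbbb'): parent n7 fail=6; on 'b' 6 → fail=7;  out ∅∪∅=∅
  n12('acac'): parent n11 fail=1; on 'c' 1 → fail=10;  out ∅∪{1}={1}
  n17('babc'): parent n16 fail=5; on 'c' 5 → fail=21;  out ∅∪{1,6}={1,6}
  n9('bbbbc'): parent n8 fail=7; on 'c' 7→6→5 → fail=21;  out {2}∪{1,6}={1,2,6}
  n13('acacb'): parent n12 fail=10; on 'b' 10→4→0 → fail=5;  out ∅∪∅=∅
  n18('babcb'): parent n17 fail=21; on 'b' 21→4→0 → fail=5;  out ∅∪∅=∅
  n14('acacbc'): parent n13 fail=5; on 'c' 5 → fail=21;  out {3}∪{1,6}={1,3,6}
  n19('babcba'): parent n18 fail=5; on 'a' 5 → fail=15;  out {4}∪∅={4}

Text stream:
[0] read 'b'  n0⇒n5
[1] read 'a'  n5⇒n15
[2] read 'a'  n15⇒n2 (fail-walked)
[3] read 'b'  n2⇒n5 (fail-walked)
[4] read 'b'  n5⇒n6
[5] read 'c'  n6⇒n21 (fail-walked)  emit P1@[5:5],P6@[4:5]
[6] read 'b'  n21⇒n5 (fail-walked)
[7] read 'c'  n5⇒n21  emit P1@[7:7],P6@[6:7]
[8] read 'a'  n21⇒n1 (fail-walked)
[9] read 'a'  n1⇒n2
[10] read 'a'  n2⇒n3  emit P0@[8:10]
[11] read 'a'  n3⇒n3 (fail-walked)  emit P0@[9:11]
[12] read 'c'  n3⇒n10 (fail-walked)  emit P1@[12:12]
[13] read 'a'  n10⇒n11
[14] read 'c'  n11⇒n12  emit P1@[14:14]
[15] read 'b'  n12⇒n13
[16] read 'c'  n13⇒n14  emit P1@[16:16],P3@[11:16],P6@[15:16]
[17] read 'c'  n14⇒n4 (fail-walked)  emit P1@[17:17]
[18] read 'b'  n4⇒n5 (fail-walked)
[19] read 'a'  n5⇒n15
[20] read 'b'  n15⇒n16
[21] read 'c'  n16⇒n17  emit P1@[21:21],P6@[20:21]
[22] read 'b'  n17⇒n18
[23] read 'a'  n18⇒n19  emit P4@[18:23]
[24] read 'b'  n19⇒n16 (fail-walked)
[25] read 'b'  n16⇒n6 (fail-walked)
[26] read 'a'  n6⇒n15 (fail-walked)
[27] read 'a'  n15⇒n2 (fail-walked)
[28] read 'a'  n2⇒n3  emit P0@[26:28]
[29] read 'a'  n3⇒n3 (fail-walked)  emit P0@[27:29]
[30] read 'c'  n3⇒n10 (fail-walked)  emit P1@[30:30]
[31] read 'a'  n10⇒n11
[32] read 'c'  n11⇒n12  emit P1@[32:32]
[33] read 'b'  n12⇒n13
[34] read 'c'  n13⇒n14  emit P1@[34:34],P3@[29:34],P6@[33:34]
[35] read 'a'  n14⇒n1 (fail-walked)
[36] read 'c'  n1⇒n10  emit P1@[36:36]
[37] read 'a'  n10⇒n11
[38] read 'c'  n11⇒n12  emit P1@[38:38]
[39] read 'c'  n12⇒n20 (fail-walked)  emit P1@[39:39],P5@[37:39]
[40] read 'a'  n20⇒n1 (fail-walked)
[41] read 'c'  n1⇒n10  emit P1@[41:41]
[42] read 'a'  n10⇒n11
[43] read 'a'  n11⇒n2 (fail-walked)
[44] read 'a'  n2⇒n3  emit P0@[42:44]
[45] read 'b'  n3⇒n5 (fail-walked)
[46] read 'b'  n5⇒n6
[47] read 'b'  n6⇒n7
[48] read 'b'  n7⇒n8
[49] read 'c'  n8⇒n9  emit P1@[49:49],P2@[45:49],P6@[48:49]
[50] read 'a'  n9⇒n1 (fail-walked)
[51] read 'b'  n1⇒n5 (fail-walked)
[52] read 'b'  n5⇒n6
[53] read 'b'  n6⇒n7
[54] read 'b'  n7⇒n8
[55] read 'c'  n8⇒n9  emit P1@[55:55],P2@[51:55],P6@[54:55]
[56] read 'b'  n9⇒n5 (fail-walked)
[57] read 'c'  n5⇒n21  emit P1@[57:57],P6@[56:57]
[58] read 'b'  n21⇒n5 (fail-walked)

Result: [[5,1],[5,6],[7,1],[7,6],[10,0],[11,0],[12,1],[14,1],[16,1],[16,3],[16,6],[17,1],[21,1],[21,6],[23,4],[28,0],[29,0],[30,1],[32,1],[34,1],[34,3],[34,6],[36,1],[38,1],[39,1],[39,5],[41,1],[44,0],[49,1],[49,2],[49,6],[55,1],[55,2],[55,6],[57,1],[57,6]]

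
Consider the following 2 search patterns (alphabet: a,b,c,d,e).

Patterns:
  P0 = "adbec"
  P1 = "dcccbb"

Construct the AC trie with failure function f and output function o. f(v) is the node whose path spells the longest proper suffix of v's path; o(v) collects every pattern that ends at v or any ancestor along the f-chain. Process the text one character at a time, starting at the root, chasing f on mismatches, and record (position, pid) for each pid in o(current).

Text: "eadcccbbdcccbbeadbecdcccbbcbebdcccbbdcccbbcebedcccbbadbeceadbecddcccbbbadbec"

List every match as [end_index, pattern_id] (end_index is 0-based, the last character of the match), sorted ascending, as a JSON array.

Construct AC machine:
Trie nodes:
  n0 'ε': a→1 d→6
  n1 'a': d→2
  n2 'ad': b→3
  n3 'adb': e→4
  n4 'adbe': c→5
  n5 'adbec': ·  ←P0
  n6 'd': c→7
  n7 'dc': c→8
  n8 'dcc': c→9
  n9 'dccc': b→10
  n10 'dcccb': b→11
  n11 'dcccbb': ·  ←P1

BFS fail/out derivation:
  fail(1) 'a': from fail(0)=0 chase 'a': 0 ⇒ 0;  out=∅∪out(0)=∅
  fail(6) 'd': from fail(0)=0 chase 'd': 0 ⇒ 0;  out=∅∪out(0)=∅
  fail(2) 'ad': from fail(1)=0 chase 'd': 0 ⇒ 6;  out=∅∪out(6)=∅
  fail(7) 'dc': from fail(6)=0 chase 'c': 0 ⇒ 0;  out=∅∪out(0)=∅
  fail(3) 'adb': from fail(2)=6 chase 'b': 6→0 ⇒ 0;  out=∅∪out(0)=∅
  fail(8) 'dcc': from fail(7)=0 chase 'c': 0 ⇒ 0;  out=∅∪out(0)=∅
  fail(4) 'adbe': from fail(3)=0 chase 'e': 0 ⇒ 0;  out=∅∪out(0)=∅
  fail(9) 'dccc': from fail(8)=0 chase 'c': 0 ⇒ 0;  out=∅∪out(0)=∅
  fail(5) 'adbec': from fail(4)=0 chase 'c': 0 ⇒ 0;  out={0}∪out(0)={0}
  fail(10) 'dcccb': from fail(9)=0 chase 'b': 0 ⇒ 0;  out=∅∪out(0)=∅
  fail(11) 'dcccbb': from fail(10)=0 chase 'b': 0 ⇒ 0;  out={1}∪out(0)={1}

Text stream:
i=0 'e': node 0→0
i=1 'a': node 0→1
i=2 'd': node 1→2
i=3 'c': node 2→7 (fail-walked)
i=4 'c': node 7→8
i=5 'c': node 8→9
i=6 'b': node 9→10
i=7 'b': node 10→11  emit P1@[2:7]
i=8 'd': node 11→6 (fail-walked)
i=9 'c': node 6→7
i=10 'c': node 7→8
i=11 'c': node 8→9
i=12 'b': node 9→10
i=13 'b': node 10→11  emit P1@[8:13]
i=14 'e': node 11→0 (fail-walked)
i=15 'a': node 0→1
i=16 'd': node 1→2
i=17 'b': node 2→3
i=18 'e': node 3→4
i=19 'c': node 4→5  emit P0@[15:19]
i=20 'd': node 5→6 (fail-walked)
i=21 'c': node 6→7
i=22 'c': node 7→8
i=23 'c': node 8→9
i=24 'b': node 9→10
i=25 'b': node 10→11  emit P1@[20:25]
i=26 'c': node 11→0 (fail-walked)
i=27 'b': node 0→0
i=28 'e': node 0→0
i=29 'b': node 0→0
i=30 'd': node 0→6
i=31 'c': node 6→7
i=32 'c': node 7→8
i=33 'c': node 8→9
i=34 'b': node 9→10
i=35 'b': node 10→11  emit P1@[30:35]
i=36 'd': node 11→6 (fail-walked)
i=37 'c': node 6→7
i=38 'c': node 7→8
i=39 'c': node 8→9
i=40 'b': node 9→10
i=41 'b': node 10→11  emit P1@[36:41]
i=42 'c': node 11→0 (fail-walked)
i=43 'e': node 0→0
i=44 'b': node 0→0
i=45 'e': node 0→0
i=46 'd': node 0→6
i=47 'c': node 6→7
i=48 'c': node 7→8
i=49 'c': node 8→9
i=50 'b': node 9→10
i=51 'b': node 10→11  emit P1@[46:51]
i=52 'a': node 11→1 (fail-walked)
i=53 'd': node 1→2
i=54 'b': node 2→3
i=55 'e': node 3→4
i=56 'c': node 4→5  emit P0@[52:56]
i=57 'e': node 5→0 (fail-walked)
i=58 'a': node 0→1
i=59 'd': node 1→2
i=60 'b': node 2→3
i=61 'e': node 3→4
i=62 'c': node 4→5  emit P0@[58:62]
i=63 'd': node 5→6 (fail-walked)
i=64 'd': node 6→6 (fail-walked)
i=65 'c': node 6→7
i=66 'c': node 7→8
i=67 'c': node 8→9
i=68 'b': node 9→10
i=69 'b': node 10→11  emit P1@[64:69]
i=70 'b': node 11→0 (fail-walked)
i=71 'a': node 0→1
i=72 'd': node 1→2
i=73 'b': node 2→3
i=74 'e': node 3→4
i=75 'c': node 4→5  emit P0@[71:75]

Result: [[7,1],[13,1],[19,0],[25,1],[35,1],[41,1],[51,1],[56,0],[62,0],[69,1],[75,0]]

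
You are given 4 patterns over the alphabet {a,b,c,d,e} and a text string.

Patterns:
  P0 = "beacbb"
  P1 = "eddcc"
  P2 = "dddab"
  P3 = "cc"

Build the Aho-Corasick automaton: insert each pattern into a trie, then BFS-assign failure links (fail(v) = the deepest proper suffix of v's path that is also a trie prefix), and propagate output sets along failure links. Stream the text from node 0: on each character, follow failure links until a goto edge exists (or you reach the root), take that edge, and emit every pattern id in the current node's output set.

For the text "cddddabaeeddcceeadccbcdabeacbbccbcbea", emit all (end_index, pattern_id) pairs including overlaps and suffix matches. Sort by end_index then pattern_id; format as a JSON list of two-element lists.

Construct AC machine:
Trie (insert patterns):
  0='ε' goto b→1 c→17 d→12 e→7
  1='b' goto e→2
  2='be' goto a→3
  3='bea' goto c→4
  4='beac' goto b→5
  5='beacb' goto b→6
  6='beacbb' goto ·  ←P0
  7='e' goto d→8
  8='ed' goto d→9
  9='edd' goto c→10
  10='eddc' goto c→11
  11='eddcc' goto ·  ←P1
  12='d' goto d→13
  13='dd' goto d→14
  14='ddd' goto a→15
  15='ddda' goto b→16
  16='dddab' goto ·  ←P2
  17='c' goto c→18
  18='cc' goto ·  ←P3

BFS fail/out derivation:
  fail(1) 'b': from fail(0)=0 chase 'b': 0 ⇒ 0;  out=∅∪out(0)=∅
  fail(7) 'e': from fail(0)=0 chase 'e': 0 ⇒ 0;  out=∅∪out(0)=∅
  fail(12) 'd': from fail(0)=0 chase 'd': 0 ⇒ 0;  out=∅∪out(0)=∅
  fail(17) 'c': from fail(0)=0 chase 'c': 0 ⇒ 0;  out=∅∪out(0)=∅
  fail(2) 'be': from fail(1)=0 chase 'e': 0 ⇒ 7;  out=∅∪out(7)=∅
  fail(8) 'ed': from fail(7)=0 chase 'd': 0 ⇒ 12;  out=∅∪out(12)=∅
  fail(13) 'dd': from fail(12)=0 chase 'd': 0 ⇒ 12;  out=∅∪out(12)=∅
  fail(18) 'cc': from fail(17)=0 chase 'c': 0 ⇒ 17;  out={3}∪out(17)={3}
  fail(3) 'bea': from fail(2)=7 chase 'a': 7→0 ⇒ 0;  out=∅∪out(0)=∅
  fail(9) 'edd': from fail(8)=12 chase 'd': 12 ⇒ 13;  out=∅∪out(13)=∅
  fail(14) 'ddd': from fail(13)=12 chase 'd': 12 ⇒ 13;  out=∅∪out(13)=∅
  fail(4) 'beac': from fail(3)=0 chase 'c': 0 ⇒ 17;  out=∅∪out(17)=∅
  fail(10) 'eddc': from fail(9)=13 chase 'c': 13→12→0 ⇒ 17;  out=∅∪out(17)=∅
  fail(15) 'ddda': from fail(14)=13 chase 'a': 13→12→0 ⇒ 0;  out=∅∪out(0)=∅
  fail(5) 'beacb': from fail(4)=17 chase 'b': 17→0 ⇒ 1;  out=∅∪out(1)=∅
  fail(11) 'eddcc': from fail(10)=17 chase 'c': 17 ⇒ 18;  out={1}∪out(18)={1,3}
  fail(16) 'dddab': from fail(15)=0 chase 'b': 0 ⇒ 1;  out={2}∪out(1)={2}
  fail(6) 'beacbb': from fail(5)=1 chase 'b': 1→0 ⇒ 1;  out={0}∪out(1)={0}

Text stream:
pos 0 'c': at 17
pos 1 'd': at 12 (via fail)
pos 2 'd': at 13
pos 3 'd': at 14
pos 4 'd': at 14 (via fail)
pos 5 'a': at 15
pos 6 'b': at 16  emit P2@[2:6]
pos 7 'a': at 0 (via fail)
pos 8 'e': at 7
pos 9 'e': at 7 (via fail)
pos 10 'd': at 8
pos 11 'd': at 9
pos 12 'c': at 10
pos 13 'c': at 11  emit P1@[9:13],P3@[12:13]
pos 14 'e': at 7 (via fail)
pos 15 'e': at 7 (via fail)
pos 16 'a': at 0 (via fail)
pos 17 'd': at 12
pos 18 'c': at 17 (via fail)
pos 19 'c': at 18  emit P3@[18:19]
pos 20 'b': at 1 (via fail)
pos 21 'c': at 17 (via fail)
pos 22 'd': at 12 (via fail)
pos 23 'a': at 0 (via fail)
pos 24 'b': at 1
pos 25 'e': at 2
pos 26 'a': at 3
pos 27 'c': at 4
pos 28 'b': at 5
pos 29 'b': at 6  emit P0@[24:29]
pos 30 'c': at 17 (via fail)
pos 31 'c': at 18  emit P3@[30:31]
pos 32 'b': at 1 (via fail)
pos 33 'c': at 17 (via fail)
pos 34 'b': at 1 (via fail)
pos 35 'e': at 2
pos 36 'a': at 3

Matches: [[6,2],[13,1],[13,3],[19,3],[29,0],[31,3]]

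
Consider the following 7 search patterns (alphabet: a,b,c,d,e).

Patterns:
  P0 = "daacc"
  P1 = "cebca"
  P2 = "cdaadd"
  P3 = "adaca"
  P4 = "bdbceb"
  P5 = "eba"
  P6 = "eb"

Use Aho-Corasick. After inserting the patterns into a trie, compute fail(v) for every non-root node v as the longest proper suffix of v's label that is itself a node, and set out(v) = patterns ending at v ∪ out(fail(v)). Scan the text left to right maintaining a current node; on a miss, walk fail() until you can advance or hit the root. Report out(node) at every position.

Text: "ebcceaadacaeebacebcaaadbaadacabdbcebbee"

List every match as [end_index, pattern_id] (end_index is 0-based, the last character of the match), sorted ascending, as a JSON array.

Construct AC machine:
Trie nodes:
  0='ε' goto a→16 b→21 c→6 d→1 e→27
  1='d' goto a→2
  2='da' goto a→3
  3='daa' goto c→4
  4='daac' goto c→5
  5='daacc' goto ·  ←P0
  6='c' goto d→11 e→7
  7='ce' goto b→8
  8='ceb' goto c→9
  9='cebc' goto a→10
  10='cebca' goto ·  ←P1
  11='cd' goto a→12
  12='cda' goto a→13
  13='cdaa' goto d→14
  14='cdaad' goto d→15
  15='cdaadd' goto ·  ←P2
  16='a' goto d→17
  17='ad' goto a→18
  18='ada' goto c→19
  19='adac' goto a→20
  20='adaca' goto ·  ←P3
  21='b' goto d→22
  22='bd' goto b→23
  23='bdb' goto c→24
  24='bdbc' goto e→25
  25='bdbce' goto b→26
  26='bdbceb' goto ·  ←P4
  27='e' goto b→28
  28='eb' goto a→29  ←P6
  29='eba' goto ·  ←P5

BFS fail/out derivation:
  fail(1) 'd': from fail(0)=0 chase 'd': 0 ⇒ 0;  out=∅∪out(0)=∅
  fail(6) 'c': from fail(0)=0 chase 'c': 0 ⇒ 0;  out=∅∪out(0)=∅
  fail(16) 'a': from fail(0)=0 chase 'a': 0 ⇒ 0;  out=∅∪out(0)=∅
  fail(21) 'b': from fail(0)=0 chase 'b': 0 ⇒ 0;  out=∅∪out(0)=∅
  fail(27) 'e': from fail(0)=0 chase 'e': 0 ⇒ 0;  out=∅∪out(0)=∅
  fail(2) 'da': from fail(1)=0 chase 'a': 0 ⇒ 16;  out=∅∪out(16)=∅
  fail(7) 'ce': from fail(6)=0 chase 'e': 0 ⇒ 27;  out=∅∪out(27)=∅
  fail(11) 'cd': from fail(6)=0 chase 'd': 0 ⇒ 1;  out=∅∪out(1)=∅
  fail(17) 'ad': from fail(16)=0 chase 'd': 0 ⇒ 1;  out=∅∪out(1)=∅
  fail(22) 'bd': from fail(21)=0 chase 'd': 0 ⇒ 1;  out=∅∪out(1)=∅
  fail(28) 'eb': from fail(27)=0 chase 'b': 0 ⇒ 21;  out={6}∪out(21)={6}
  fail(3) 'daa': from fail(2)=16 chase 'a': 16→0 ⇒ 16;  out=∅∪out(16)=∅
  fail(8) 'ceb': from fail(7)=27 chase 'b': 27 ⇒ 28;  out=∅∪out(28)={6}
  fail(12) 'cda': from fail(11)=1 chase 'a': 1 ⇒ 2;  out=∅∪out(2)=∅
  fail(18) 'ada': from fail(17)=1 chase 'a': 1 ⇒ 2;  out=∅∪out(2)=∅
  fail(23) 'bdb': from fail(22)=1 chase 'b': 1→0 ⇒ 21;  out=∅∪out(21)=∅
  fail(29) 'eba': from fail(28)=21 chase 'a': 21→0 ⇒ 16;  out={5}∪out(16)={5}
  fail(4) 'daac': from fail(3)=16 chase 'c': 16→0 ⇒ 6;  out=∅∪out(6)=∅
  fail(9) 'cebc': from fail(8)=28 chase 'c': 28→21→0 ⇒ 6;  out=∅∪out(6)=∅
  fail(13) 'cdaa': from fail(12)=2 chase 'a': 2 ⇒ 3;  out=∅∪out(3)=∅
  fail(19) 'adac': from fail(18)=2 chase 'c': 2→16→0 ⇒ 6;  out=∅∪out(6)=∅
  fail(24) 'bdbc': from fail(23)=21 chase 'c': 21→0 ⇒ 6;  out=∅∪out(6)=∅
  fail(5) 'daacc': from fail(4)=6 chase 'c': 6→0 ⇒ 6;  out={0}∪out(6)={0}
  fail(10) 'cebca': from fail(9)=6 chase 'a': 6→0 ⇒ 16;  out={1}∪out(16)={1}
  fail(14) 'cdaad': from fail(13)=3 chase 'd': 3→16 ⇒ 17;  out=∅∪out(17)=∅
  fail(20) 'adaca': from fail(19)=6 chase 'a': 6→0 ⇒ 16;  out={3}∪out(16)={3}
  fail(25) 'bdbce': from fail(24)=6 chase 'e': 6 ⇒ 7;  out=∅∪out(7)=∅
  fail(15) 'cdaadd': from fail(14)=17 chase 'd': 17→1→0 ⇒ 1;  out={2}∪out(1)={2}
  fail(26) 'bdbceb': from fail(25)=7 chase 'b': 7 ⇒ 8;  out={4}∪out(8)={4,6}

Scan:
i=0 'e': node 0→27
i=1 'b': node 27→28  emit P6@[0:1]
i=2 'c': node 28→6 (via fail)
i=3 'c': node 6→6 (via fail)
i=4 'e': node 6→7
i=5 'a': node 7→16 (via fail)
i=6 'a': node 16→16 (via fail)
i=7 'd': node 16→17
i=8 'a': node 17→18
i=9 'c': node 18→19
i=10 'a': node 19→20  emit P3@[6:10]
i=11 'e': node 20→27 (via fail)
i=12 'e': node 27→27 (via fail)
i=13 'b': node 27→28  emit P6@[12:13]
i=14 'a': node 28→29  emit P5@[12:14]
i=15 'c': node 29→6 (via fail)
i=16 'e': node 6→7
i=17 'b': node 7→8  emit P6@[16:17]
i=18 'c': node 8→9
i=19 'a': node 9→10  emit P1@[15:19]
i=20 'a': node 10→16 (via fail)
i=21 'a': node 16→16 (via fail)
i=22 'd': node 16→17
i=23 'b': node 17→21 (via fail)
i=24 'a': node 21→16 (via fail)
i=25 'a': node 16→16 (via fail)
i=26 'd': node 16→17
i=27 'a': node 17→18
i=28 'c': node 18→19
i=29 'a': node 19→20  emit P3@[25:29]
i=30 'b': node 20→21 (via fail)
i=31 'd': node 21→22
i=32 'b': node 22→23
i=33 'c': node 23→24
i=34 'e': node 24→25
i=35 'b': node 25→26  emit P4@[30:35],P6@[34:35]
i=36 'b': node 26→21 (via fail)
i=37 'e': node 21→27 (via fail)
i=38 'e': node 27→27 (via fail)

Result: [[1,6],[10,3],[13,6],[14,5],[17,6],[19,1],[29,3],[35,4],[35,6]]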